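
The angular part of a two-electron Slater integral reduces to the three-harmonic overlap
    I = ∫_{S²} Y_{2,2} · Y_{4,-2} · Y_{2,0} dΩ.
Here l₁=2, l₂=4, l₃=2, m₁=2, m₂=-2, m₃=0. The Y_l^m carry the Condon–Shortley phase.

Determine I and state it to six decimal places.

m-sum 0 ✓  L=8 even ✓  2≤2≤6 ✓
Π(2lᵢ+1) = 5×9×5 = 225
triangle coeff Δ(2,4,2) = 1/630
Σ_t [2,2]: t=2:+1/16 = 1/16
(3j)²=2/35 [(2 4 2; 0 0 0)], sign=+1
Σ_t [0,0]: t=0:+1/96 = 1/96
(3j)²=1/42 [(2 4 2; 2 -2 0)], sign=+1
⇒ 4πI² = 15/49
I = (+1)√(15/49/(4π)) = 0.15607835

0.156078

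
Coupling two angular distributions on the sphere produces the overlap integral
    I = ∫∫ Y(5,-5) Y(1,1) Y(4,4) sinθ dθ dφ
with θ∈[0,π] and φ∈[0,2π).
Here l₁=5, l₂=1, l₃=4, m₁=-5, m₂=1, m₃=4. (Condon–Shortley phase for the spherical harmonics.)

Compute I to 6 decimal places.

-0.329416

Checks pass: Σm=0; 10 even; l₃=4∈[4,6].
(2·5+1)(2·1+1)(2·4+1) = 297
Δ: 2! 8! 0! / 11! → 1/495
sum: t=1:−1/576 = -1/576
3j²(5 1 4; 0 0 0) = Δ·Π!·Σ² = 5/99  (sign -1)
sum: t=2:+1/80640 = 1/80640
3j²(5 1 4; -5 1 4) = Δ·Π!·Σ² = 1/11  (sign +1)
combine: 4πI² = 297·5/99·1/11 = 15/11
take √, sign -1: I = -0.32941575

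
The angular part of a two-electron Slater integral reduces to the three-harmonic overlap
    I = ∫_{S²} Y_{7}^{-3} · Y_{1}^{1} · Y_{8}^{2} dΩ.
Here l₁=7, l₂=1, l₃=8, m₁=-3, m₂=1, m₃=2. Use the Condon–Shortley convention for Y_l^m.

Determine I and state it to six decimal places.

Checks pass: Σm=0; 16 even; l₃=8∈[6,8].
(2·7+1)(2·1+1)(2·8+1) = 765
Δ: 0! 14! 2! / 17! → 1/2040
sum: t=0:+1/25401600 = 1/25401600
3j²(7 1 8; 0 0 0) = Δ·Π!·Σ² = 8/255  (sign +1)
sum: t=0:+1/174182400 = 1/174182400
3j²(7 1 8; -3 1 2) = Δ·Π!·Σ² = 1/136  (sign +1)
combine: 4πI² = 765·8/255·1/136 = 3/17
take √, sign +1: I = 0.11850352

0.118504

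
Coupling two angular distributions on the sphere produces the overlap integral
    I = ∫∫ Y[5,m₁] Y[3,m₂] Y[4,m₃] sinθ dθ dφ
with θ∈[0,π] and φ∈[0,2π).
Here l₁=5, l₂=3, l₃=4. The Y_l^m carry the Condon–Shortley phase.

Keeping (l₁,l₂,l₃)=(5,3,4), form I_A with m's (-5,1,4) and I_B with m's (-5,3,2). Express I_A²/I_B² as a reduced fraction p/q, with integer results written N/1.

l's match ⇒ only the (l;m) 3-j factors differ between A and B.
A: triangle coeff Δ(5,3,4) = 1/180180; Σ_t [4,4]: t=4:+1/34560 = 1/34560; (3j)²=14/429 [(5 3 4; -5 1 4)], sign=+1
B: triangle coeff Δ(5,3,4) = 1/180180; Σ_t [4,4]: t=4:+1/34560 = 1/34560; (3j)²=5/286 [(5 3 4; -5 3 2)], sign=+1
I_A²/I_B² = (14/429)/(5/286) = 28/15

28/15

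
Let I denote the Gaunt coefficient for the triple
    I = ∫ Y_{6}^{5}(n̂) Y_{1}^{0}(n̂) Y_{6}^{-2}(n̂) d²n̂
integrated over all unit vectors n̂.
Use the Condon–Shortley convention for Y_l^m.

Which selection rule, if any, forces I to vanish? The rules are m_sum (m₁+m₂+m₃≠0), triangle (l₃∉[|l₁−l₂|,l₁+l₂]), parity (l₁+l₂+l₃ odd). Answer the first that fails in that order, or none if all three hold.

azimuthal sum: 5 + 0 − 2 = 3  ✗
5 ≤ 6 ≤ 7 (triangle on l)
L = 6 + 1 + 6 = 13 (odd)

m_sum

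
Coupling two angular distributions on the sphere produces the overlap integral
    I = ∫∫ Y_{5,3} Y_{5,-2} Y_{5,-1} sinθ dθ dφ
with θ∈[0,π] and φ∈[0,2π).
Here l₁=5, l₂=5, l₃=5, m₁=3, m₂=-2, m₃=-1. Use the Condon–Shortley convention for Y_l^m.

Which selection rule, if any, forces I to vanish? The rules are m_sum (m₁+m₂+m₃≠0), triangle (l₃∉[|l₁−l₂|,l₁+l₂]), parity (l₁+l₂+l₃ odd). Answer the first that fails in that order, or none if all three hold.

parity

azimuthal sum: 3 − 2 − 1 = 0  ✓
0 ≤ 5 ≤ 10 (triangle on l)  ✓
L = 5 + 5 + 5 = 15 (odd)  ✗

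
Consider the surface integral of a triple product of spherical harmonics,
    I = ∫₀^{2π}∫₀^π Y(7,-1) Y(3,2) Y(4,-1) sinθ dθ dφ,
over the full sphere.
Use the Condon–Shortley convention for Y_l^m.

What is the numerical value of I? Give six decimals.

m-sum 0 ✓  L=14 even ✓  4≤4≤10 ✓
Π(2lᵢ+1) = 15×7×9 = 945
triangle coeff Δ(7,3,4) = 1/45045
Σ_t [3,3]: t=3:−1/20736 = -1/20736
(3j)²=35/1287 [(7 3 4; 0 0 0)], sign=-1
Σ_t [5,5]: t=5:−1/86400 = -1/86400
(3j)²=16/2145 [(7 3 4; -1 2 -1)], sign=+1
⇒ 4πI² = 3920/20449
I = (-1)√(3920/20449/(4π)) = -0.12350998

-0.123510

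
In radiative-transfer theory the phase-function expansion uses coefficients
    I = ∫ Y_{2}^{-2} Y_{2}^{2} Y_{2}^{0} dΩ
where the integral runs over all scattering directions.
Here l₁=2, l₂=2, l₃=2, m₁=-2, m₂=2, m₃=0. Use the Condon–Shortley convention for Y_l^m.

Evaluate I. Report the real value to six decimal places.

-0.180224

m-sum 0 ✓  L=6 even ✓  0≤2≤4 ✓
Π(2lᵢ+1) = 5×5×5 = 125
triangle coeff Δ(2,2,2) = 1/630
Σ_t [0,2]: t=0:+1/8 t=1:−1/1 t=2:+1/8 = -3/4
(3j)²=2/35 [(2 2 2; 0 0 0)], sign=-1
Σ_t [2,2]: t=2:+1/8 = 1/8
(3j)²=2/35 [(2 2 2; -2 2 0)], sign=+1
⇒ 4πI² = 20/49
I = (-1)√(20/49/(4π)) = -0.18022375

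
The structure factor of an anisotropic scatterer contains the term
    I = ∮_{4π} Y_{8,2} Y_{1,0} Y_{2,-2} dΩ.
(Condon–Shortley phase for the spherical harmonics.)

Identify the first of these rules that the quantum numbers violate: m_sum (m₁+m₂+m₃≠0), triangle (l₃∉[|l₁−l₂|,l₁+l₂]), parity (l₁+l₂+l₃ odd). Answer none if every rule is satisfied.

triangle

Σmᵢ = 0  ✓
l₃∈[|l₁−l₂|,l₁+l₂]=[7,9], have l₃=2  ✗
Σlᵢ = 11 ⇒ odd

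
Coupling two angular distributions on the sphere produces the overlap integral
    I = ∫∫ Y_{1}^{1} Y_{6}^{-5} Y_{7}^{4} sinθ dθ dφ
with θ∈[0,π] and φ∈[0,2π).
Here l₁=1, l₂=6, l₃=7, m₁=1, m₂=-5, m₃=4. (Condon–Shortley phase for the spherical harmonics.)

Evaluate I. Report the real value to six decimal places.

0.060604

Rules hold: Σm=0, L=14 even, 5≤7≤7.
N = 3·13·15 = 585
Δ = 0!·2!·12!/15! = 1/1365
Racah Σ t=0..0: t=0:+1/518400 = 1/518400
⇒ 3j(1 6 7; 0 0 0)² = 7/195, sgn -1
Racah Σ t=0..0: t=0:+1/79833600 = 1/79833600
⇒ 3j(1 6 7; 1 -5 4)² = 1/455, sgn -1
4πI² = N·(3j₀)²·(3jₘ)² = 3/65
I = +1·√(0.0461538/4π) = 0.06060368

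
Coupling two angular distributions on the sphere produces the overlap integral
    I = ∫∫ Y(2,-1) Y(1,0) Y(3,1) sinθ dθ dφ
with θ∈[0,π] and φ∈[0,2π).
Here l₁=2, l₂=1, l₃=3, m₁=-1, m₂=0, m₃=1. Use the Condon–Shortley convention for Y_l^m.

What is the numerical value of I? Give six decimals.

-0.233597

Checks pass: Σm=0; 6 even; l₃=3∈[1,3].
(2·2+1)(2·1+1)(2·3+1) = 105
Δ: 0! 4! 2! / 7! → 1/105
sum: t=0:+1/4 = 1/4
3j²(2 1 3; 0 0 0) = Δ·Π!·Σ² = 3/35  (sign -1)
sum: t=0:+1/6 = 1/6
3j²(2 1 3; -1 0 1) = Δ·Π!·Σ² = 8/105  (sign +1)
combine: 4πI² = 105·3/35·8/105 = 24/35
take √, sign -1: I = -0.23359668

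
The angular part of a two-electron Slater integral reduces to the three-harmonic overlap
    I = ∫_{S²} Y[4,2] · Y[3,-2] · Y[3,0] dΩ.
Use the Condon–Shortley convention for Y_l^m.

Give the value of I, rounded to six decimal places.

-0.044418

Rules hold: Σm=0, L=10 even, 1≤3≤7.
N = 9·7·7 = 441
Δ = 4!·4!·2!/11! = 1/34650
Racah Σ t=1..3: t=1:−1/72 t=2:+1/16 t=3:−1/72 = 5/144
⇒ 3j(4 3 3; 0 0 0)² = 2/77, sgn -1
Racah Σ t=0..1: t=0:+1/96 t=1:−1/72 = -1/288
⇒ 3j(4 3 3; 2 -2 0)² = 1/462, sgn +1
4πI² = N·(3j₀)²·(3jₘ)² = 3/121
I = -1·√(0.0247934/4π) = -0.04441841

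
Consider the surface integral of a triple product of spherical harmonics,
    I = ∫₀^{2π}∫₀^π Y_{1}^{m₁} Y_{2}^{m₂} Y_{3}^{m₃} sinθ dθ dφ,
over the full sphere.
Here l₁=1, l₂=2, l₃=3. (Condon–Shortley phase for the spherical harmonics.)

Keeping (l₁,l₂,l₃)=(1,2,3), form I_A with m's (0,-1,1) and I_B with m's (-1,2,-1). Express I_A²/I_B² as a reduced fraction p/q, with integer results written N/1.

8/1

Shared (l₁,l₂,l₃)=(1,2,3): N and (l;000)² cancel in I_A²/I_B².
A: Δ = 0!·2!·4!/7! = 1/105; Racah Σ t=0..0: t=0:+1/6 = 1/6; ⇒ 3j(1 2 3; 0 -1 1)² = 8/105, sgn +1
B: Δ = 0!·2!·4!/7! = 1/105; Racah Σ t=0..0: t=0:+1/48 = 1/48; ⇒ 3j(1 2 3; -1 2 -1)² = 1/105, sgn +1
I_A²/I_B² = (8/105)/(1/105) = 8/1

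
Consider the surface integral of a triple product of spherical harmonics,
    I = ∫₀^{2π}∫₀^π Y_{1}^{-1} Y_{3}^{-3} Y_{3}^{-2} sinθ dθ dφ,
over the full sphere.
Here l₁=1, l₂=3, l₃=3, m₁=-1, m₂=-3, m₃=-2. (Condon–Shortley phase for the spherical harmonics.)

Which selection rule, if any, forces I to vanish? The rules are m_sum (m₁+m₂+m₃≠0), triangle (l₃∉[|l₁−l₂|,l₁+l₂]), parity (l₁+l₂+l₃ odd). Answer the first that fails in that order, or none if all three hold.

m_sum

Σmᵢ = -6  ✗
l₃∈[|l₁−l₂|,l₁+l₂]=[2,4], have l₃=3
Σlᵢ = 7 ⇒ odd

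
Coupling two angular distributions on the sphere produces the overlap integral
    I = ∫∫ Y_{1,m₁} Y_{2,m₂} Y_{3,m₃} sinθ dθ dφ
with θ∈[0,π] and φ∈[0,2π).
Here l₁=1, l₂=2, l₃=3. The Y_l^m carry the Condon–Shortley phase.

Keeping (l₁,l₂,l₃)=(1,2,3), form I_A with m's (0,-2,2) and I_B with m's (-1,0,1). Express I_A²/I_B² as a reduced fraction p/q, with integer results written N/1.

5/6

Same 1,2,3: normalisation and zero-m 3j drop out of the ratio.
A: Δ: 0! 2! 4! / 7! → 1/105; sum: t=0:+1/24 = 1/24; 3j²(1 2 3; 0 -2 2) = Δ·Π!·Σ² = 1/21  (sign -1)
B: Δ: 0! 2! 4! / 7! → 1/105; sum: t=0:+1/8 = 1/8; 3j²(1 2 3; -1 0 1) = Δ·Π!·Σ² = 2/35  (sign +1)
I_A²/I_B² = (1/21)/(2/35) = 5/6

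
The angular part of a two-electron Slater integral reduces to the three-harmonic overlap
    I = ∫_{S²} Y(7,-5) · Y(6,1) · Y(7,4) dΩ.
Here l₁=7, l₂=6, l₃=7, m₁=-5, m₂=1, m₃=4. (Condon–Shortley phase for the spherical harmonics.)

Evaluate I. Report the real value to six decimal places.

0.117735

m-sum 0 ✓  L=20 even ✓  1≤7≤13 ✓
Π(2lᵢ+1) = 15×13×15 = 2925
triangle coeff Δ(7,6,7) = 1/2444321880
Σ_t [0,6]: t=0:+1/2612736000 t=1:−1/20736000 t=2:+1/1658880 t=3:−1/746496 t=4:+1/1658880 t=5:−1/20736000 t=6:+1/2612736000 = -1/4354560
(3j)²=1000/138567 [(7 6 7; 0 0 0)], sign=+1
Σ_t [4,6]: t=4:+1/69672960 t=5:−1/29030400 t=6:+1/124416000 = -1/82944000
(3j)²=693/83980 [(7 6 7; -5 1 4)], sign=+1
⇒ 4πI² = 236250/1356277
I = (+1)√(236250/1356277/(4π)) = 0.11773532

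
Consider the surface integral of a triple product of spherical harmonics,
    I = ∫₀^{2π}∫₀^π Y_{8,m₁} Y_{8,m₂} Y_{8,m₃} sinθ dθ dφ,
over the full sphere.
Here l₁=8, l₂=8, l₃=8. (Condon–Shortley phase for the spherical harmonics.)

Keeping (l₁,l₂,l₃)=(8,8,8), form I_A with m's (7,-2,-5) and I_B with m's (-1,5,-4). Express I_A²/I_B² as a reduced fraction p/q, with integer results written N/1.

Shared (l₁,l₂,l₃)=(8,8,8): N and (l;000)² cancel in I_A²/I_B².
A: Δ = 8!·8!·8!/25! = 1/236637794250; Racah Σ t=0..1: t=0:+1/292626432000 t=1:−1/146313216000 = -1/292626432000; ⇒ 3j(8 8 8; 7 -2 -5)² = 234/37145, sgn +1
B: Δ = 8!·8!·8!/25! = 1/236637794250; Racah Σ t=5..8: t=5:−1/16721510400 t=6:+1/5225472000 t=7:−1/10450944000 t=8:+1/146313216000 = 1/23410114560; ⇒ 3j(8 8 8; -1 5 -4)² = 45/7429, sgn +1
I_A²/I_B² = (234/37145)/(45/7429) = 26/25

26/25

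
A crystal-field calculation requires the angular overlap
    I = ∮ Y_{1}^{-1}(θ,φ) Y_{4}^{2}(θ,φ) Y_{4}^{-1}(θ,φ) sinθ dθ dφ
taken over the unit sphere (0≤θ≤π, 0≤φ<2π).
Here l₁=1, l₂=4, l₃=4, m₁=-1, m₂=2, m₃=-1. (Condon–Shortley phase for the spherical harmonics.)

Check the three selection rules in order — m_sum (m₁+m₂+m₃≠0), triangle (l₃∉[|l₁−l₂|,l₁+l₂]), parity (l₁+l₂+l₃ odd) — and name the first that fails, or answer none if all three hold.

parity

Σmᵢ = 0  ✓
l₃∈[|l₁−l₂|,l₁+l₂]=[3,5], have l₃=4  ✓
Σlᵢ = 9 ⇒ odd  ✗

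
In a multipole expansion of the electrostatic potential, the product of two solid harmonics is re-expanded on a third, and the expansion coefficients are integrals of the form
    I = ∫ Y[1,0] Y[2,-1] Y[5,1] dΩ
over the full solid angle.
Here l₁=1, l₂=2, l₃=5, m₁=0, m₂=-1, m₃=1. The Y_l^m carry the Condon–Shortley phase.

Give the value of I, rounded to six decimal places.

triangle: need 1≤l₃≤3, have 5; I=0

0.000000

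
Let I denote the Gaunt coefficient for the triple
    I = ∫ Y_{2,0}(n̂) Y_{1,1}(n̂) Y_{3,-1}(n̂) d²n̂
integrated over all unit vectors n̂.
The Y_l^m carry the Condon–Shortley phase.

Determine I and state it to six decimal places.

-0.202301

Rules hold: Σm=0, L=6 even, 1≤3≤3.
N = 5·3·7 = 105
Δ = 0!·4!·2!/7! = 1/105
Racah Σ t=0..0: t=0:+1/4 = 1/4
⇒ 3j(2 1 3; 0 0 0)² = 3/35, sgn -1
Racah Σ t=0..0: t=0:+1/8 = 1/8
⇒ 3j(2 1 3; 0 1 -1)² = 2/35, sgn +1
4πI² = N·(3j₀)²·(3jₘ)² = 18/35
I = -1·√(0.514286/4π) = -0.20230066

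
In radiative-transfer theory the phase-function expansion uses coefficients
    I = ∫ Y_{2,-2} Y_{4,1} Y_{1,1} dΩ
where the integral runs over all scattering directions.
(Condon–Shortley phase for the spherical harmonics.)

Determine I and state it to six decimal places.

triangle: need 2≤l₃≤6, have 1; I=0

0.000000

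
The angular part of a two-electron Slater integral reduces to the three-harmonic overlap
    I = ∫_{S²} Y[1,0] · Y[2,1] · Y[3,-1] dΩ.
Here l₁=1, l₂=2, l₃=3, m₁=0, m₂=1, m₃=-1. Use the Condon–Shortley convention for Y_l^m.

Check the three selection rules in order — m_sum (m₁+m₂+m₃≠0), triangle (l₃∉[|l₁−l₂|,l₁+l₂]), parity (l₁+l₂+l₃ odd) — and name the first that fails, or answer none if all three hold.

Σmᵢ = 0  ✓
l₃∈[|l₁−l₂|,l₁+l₂]=[1,3], have l₃=3  ✓
Σlᵢ = 6 ⇒ even  ✓

none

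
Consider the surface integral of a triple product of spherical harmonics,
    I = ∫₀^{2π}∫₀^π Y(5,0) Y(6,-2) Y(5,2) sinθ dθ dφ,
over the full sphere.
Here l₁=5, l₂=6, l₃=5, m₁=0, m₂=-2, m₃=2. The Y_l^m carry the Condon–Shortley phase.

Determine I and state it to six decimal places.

m-sum 0 ✓  L=16 even ✓  1≤5≤11 ✓
Π(2lᵢ+1) = 11×13×11 = 1573
triangle coeff Δ(5,6,5) = 1/28588560
Σ_t [1,5]: t=1:−1/345600 t=2:+1/13824 t=3:−1/5184 t=4:+1/13824 t=5:−1/345600 = -7/129600
(3j)²=80/7293 [(5 6 5; 0 0 0)], sign=+1
Σ_t [1,4]: t=1:−1/103680 t=2:+1/13824 t=3:−1/17280 t=4:+1/207360 = 1/103680
(3j)²=10/7293 [(5 6 5; 0 -2 2)], sign=-1
⇒ 4πI² = 800/33813
I = (-1)√(800/33813/(4π)) = -0.04339086

-0.043391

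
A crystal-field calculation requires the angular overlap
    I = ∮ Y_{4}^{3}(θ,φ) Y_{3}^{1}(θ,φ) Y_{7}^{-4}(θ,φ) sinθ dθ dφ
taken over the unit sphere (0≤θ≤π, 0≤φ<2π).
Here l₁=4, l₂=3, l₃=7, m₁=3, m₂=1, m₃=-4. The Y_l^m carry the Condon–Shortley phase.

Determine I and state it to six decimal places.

m-sum 0 ✓  L=14 even ✓  1≤7≤7 ✓
Π(2lᵢ+1) = 9×7×15 = 945
triangle coeff Δ(4,3,7) = 1/45045
Σ_t [0,0]: t=0:+1/20736 = 1/20736
(3j)²=35/1287 [(4 3 7; 0 0 0)], sign=-1
Σ_t [0,0]: t=0:+1/241920 = 1/241920
(3j)²=2/91 [(4 3 7; 3 1 -4)], sign=-1
⇒ 4πI² = 1050/1859
I = (+1)√(1050/1859/(4π)) = 0.21200691

0.212007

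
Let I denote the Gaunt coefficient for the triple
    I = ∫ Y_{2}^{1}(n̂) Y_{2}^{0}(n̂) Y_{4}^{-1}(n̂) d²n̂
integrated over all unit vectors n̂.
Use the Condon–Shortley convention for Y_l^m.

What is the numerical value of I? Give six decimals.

-0.220728

m-sum 0 ✓  L=8 even ✓  0≤4≤4 ✓
Π(2lᵢ+1) = 5×5×9 = 225
triangle coeff Δ(2,2,4) = 1/630
Σ_t [0,0]: t=0:+1/16 = 1/16
(3j)²=2/35 [(2 2 4; 0 0 0)], sign=+1
Σ_t [0,0]: t=0:+1/24 = 1/24
(3j)²=1/21 [(2 2 4; 1 0 -1)], sign=-1
⇒ 4πI² = 30/49
I = (-1)√(30/49/(4π)) = -0.22072812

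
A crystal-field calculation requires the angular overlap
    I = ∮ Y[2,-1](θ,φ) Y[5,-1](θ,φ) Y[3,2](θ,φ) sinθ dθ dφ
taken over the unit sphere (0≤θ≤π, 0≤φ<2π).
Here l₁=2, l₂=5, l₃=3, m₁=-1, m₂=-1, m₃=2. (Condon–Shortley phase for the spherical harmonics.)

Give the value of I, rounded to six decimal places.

Rules hold: Σm=0, L=10 even, 3≤3≤7.
N = 5·11·7 = 385
Δ = 4!·0!·6!/11! = 1/2310
Racah Σ t=2..2: t=2:+1/144 = 1/144
⇒ 3j(2 5 3; 0 0 0)² = 10/231, sgn -1
Racah Σ t=3..3: t=3:−1/720 = -1/720
⇒ 3j(2 5 3; -1 -1 2)² = 4/385, sgn +1
4πI² = N·(3j₀)²·(3jₘ)² = 40/231
I = -1·√(0.17316/4π) = -0.11738675

-0.117387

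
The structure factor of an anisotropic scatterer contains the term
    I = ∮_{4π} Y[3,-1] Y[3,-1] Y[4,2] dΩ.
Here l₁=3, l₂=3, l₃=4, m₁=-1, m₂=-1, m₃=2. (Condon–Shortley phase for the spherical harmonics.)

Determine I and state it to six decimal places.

0.162193

Checks pass: Σm=0; 10 even; l₃=4∈[0,6].
(2·3+1)(2·3+1)(2·4+1) = 441
Δ: 2! 4! 4! / 11! → 1/34650
sum: t=0:+1/72 t=1:−1/16 t=2:+1/72 = -5/144
3j²(3 3 4; 0 0 0) = Δ·Π!·Σ² = 2/77  (sign -1)
sum: t=0:+1/192 t=1:−1/36 t=2:+1/192 = -5/288
3j²(3 3 4; -1 -1 2) = Δ·Π!·Σ² = 20/693  (sign -1)
combine: 4πI² = 441·2/77·20/693 = 40/121
take √, sign +1: I = 0.16219310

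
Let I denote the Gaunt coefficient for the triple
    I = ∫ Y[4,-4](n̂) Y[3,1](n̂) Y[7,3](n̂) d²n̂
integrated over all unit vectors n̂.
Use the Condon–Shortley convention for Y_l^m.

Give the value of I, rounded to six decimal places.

Checks pass: Σm=0; 14 even; l₃=7∈[1,7].
(2·4+1)(2·3+1)(2·7+1) = 945
Δ: 0! 8! 6! / 15! → 1/45045
sum: t=0:+1/20736 = 1/20736
3j²(4 3 7; 0 0 0) = Δ·Π!·Σ² = 35/1287  (sign -1)
sum: t=0:+1/1935360 = 1/1935360
3j²(4 3 7; -4 1 3) = Δ·Π!·Σ² = 1/1001  (sign +1)
combine: 4πI² = 945·35/1287·1/1001 = 525/20449
take √, sign -1: I = -0.04520003

-0.045200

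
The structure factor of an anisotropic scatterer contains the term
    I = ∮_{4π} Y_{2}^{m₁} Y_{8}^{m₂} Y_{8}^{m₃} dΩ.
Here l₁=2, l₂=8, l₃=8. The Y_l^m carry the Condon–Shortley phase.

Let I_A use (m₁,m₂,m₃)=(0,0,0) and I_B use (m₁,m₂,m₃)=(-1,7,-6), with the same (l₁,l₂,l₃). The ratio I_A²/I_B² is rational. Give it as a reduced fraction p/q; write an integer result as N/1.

576/845

l's match ⇒ only the (l;m) 3-j factors differ between A and B.
A: triangle coeff Δ(2,8,8) = 1/348840; Σ_t [0,2]: t=0:+1/116121600 t=1:−1/25401600 t=2:+1/116121600 = -1/45158400; (3j)²=24/1615 [(2 8 8; 0 0 0)], sign=-1
B: triangle coeff Δ(2,8,8) = 1/348840; Σ_t [1,2]: t=1:−1/174356582400 t=2:+1/12454041600 = 1/13412044800; (3j)²=169/7752 [(2 8 8; -1 7 -6)], sign=+1
I_A²/I_B² = (24/1615)/(169/7752) = 576/845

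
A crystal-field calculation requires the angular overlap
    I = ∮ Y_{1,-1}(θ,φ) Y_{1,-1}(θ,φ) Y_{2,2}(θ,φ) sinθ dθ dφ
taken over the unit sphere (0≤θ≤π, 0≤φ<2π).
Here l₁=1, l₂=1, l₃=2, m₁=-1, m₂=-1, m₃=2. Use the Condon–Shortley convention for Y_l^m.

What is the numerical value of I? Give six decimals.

Rules hold: Σm=0, L=4 even, 0≤2≤2.
N = 3·3·5 = 45
Δ = 0!·2!·2!/5! = 1/30
Racah Σ t=0..0: t=0:+1/1 = 1/1
⇒ 3j(1 1 2; 0 0 0)² = 2/15, sgn +1
Racah Σ t=0..0: t=0:+1/4 = 1/4
⇒ 3j(1 1 2; -1 -1 2)² = 1/5, sgn +1
4πI² = N·(3j₀)²·(3jₘ)² = 6/5
I = +1·√(1.2/4π) = 0.30901936

0.309019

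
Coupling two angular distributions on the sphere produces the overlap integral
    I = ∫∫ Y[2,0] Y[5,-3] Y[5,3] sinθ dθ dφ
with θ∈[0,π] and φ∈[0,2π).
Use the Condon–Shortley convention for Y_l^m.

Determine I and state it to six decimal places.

Rules hold: Σm=0, L=12 even, 3≤5≤7.
N = 5·11·11 = 605
Δ = 2!·2!·8!/13! = 1/38610
Racah Σ t=0..2: t=0:+1/2880 t=1:−1/576 t=2:+1/2880 = -1/960
⇒ 3j(2 5 5; 0 0 0)² = 10/429, sgn +1
Racah Σ t=0..2: t=0:+1/5760 t=1:−1/5040 t=2:+1/161280 = -1/53760
⇒ 3j(2 5 5; 0 -3 3)² = 1/4290, sgn -1
4πI² = N·(3j₀)²·(3jₘ)² = 5/1521
I = -1·√(0.00328731/4π) = -0.01617393

-0.016174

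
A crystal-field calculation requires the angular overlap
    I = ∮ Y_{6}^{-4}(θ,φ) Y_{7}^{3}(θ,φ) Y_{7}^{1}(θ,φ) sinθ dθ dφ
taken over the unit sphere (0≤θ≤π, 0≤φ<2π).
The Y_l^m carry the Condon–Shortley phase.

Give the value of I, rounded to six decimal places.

Rules hold: Σm=0, L=20 even, 1≤7≤13.
N = 13·15·15 = 2925
Δ = 6!·6!·8!/21! = 1/2444321880
Racah Σ t=0..6: t=0:+1/2612736000 t=1:−1/20736000 t=2:+1/1658880 t=3:−1/746496 t=4:+1/1658880 t=5:−1/20736000 t=6:+1/2612736000 = -1/4354560
⇒ 3j(6 7 7; 0 0 0)² = 1000/138567, sgn +1
Racah Σ t=4..6: t=4:+1/49766400 t=5:−1/10368000 t=6:+1/19906560 = -13/497664000
⇒ 3j(6 7 7; -4 3 1)² = 91/17765, sgn -1
4πI² = N·(3j₀)²·(3jₘ)² = 1365000/12623809
I = -1·√(0.108129/4π) = -0.09276116

-0.092761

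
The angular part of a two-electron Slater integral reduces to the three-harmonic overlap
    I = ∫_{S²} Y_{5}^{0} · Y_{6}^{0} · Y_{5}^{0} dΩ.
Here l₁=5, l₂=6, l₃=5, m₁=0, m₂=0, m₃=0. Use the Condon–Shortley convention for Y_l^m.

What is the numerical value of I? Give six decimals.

Rules hold: Σm=0, L=16 even, 1≤5≤11.
N = 11·13·11 = 1573
Δ = 6!·4!·6!/17! = 1/28588560
Racah Σ t=1..5: t=1:−1/345600 t=2:+1/13824 t=3:−1/5184 t=4:+1/13824 t=5:−1/345600 = -7/129600
⇒ 3j(5 6 5; 0 0 0)² = 80/7293, sgn +1
(m-triple is (0,0,0) — same symbol as above.)
4πI² = N·(3j₀)²·(3jₘ)² = 6400/33813
I = +1·√(0.189276/4π) = 0.12272787

0.122728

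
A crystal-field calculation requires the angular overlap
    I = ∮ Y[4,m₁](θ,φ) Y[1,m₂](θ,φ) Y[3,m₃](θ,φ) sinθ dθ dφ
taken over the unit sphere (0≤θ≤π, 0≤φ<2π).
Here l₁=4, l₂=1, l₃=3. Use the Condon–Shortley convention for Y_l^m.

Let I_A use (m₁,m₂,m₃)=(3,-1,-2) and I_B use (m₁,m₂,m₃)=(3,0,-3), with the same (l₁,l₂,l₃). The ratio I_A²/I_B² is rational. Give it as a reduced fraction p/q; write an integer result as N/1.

Shared (l₁,l₂,l₃)=(4,1,3): N and (l;000)² cancel in I_A²/I_B².
A: Δ = 2!·6!·0!/9! = 1/252; Racah Σ t=0..0: t=0:+1/240 = 1/240; ⇒ 3j(4 1 3; 3 -1 -2)² = 1/12, sgn -1
B: Δ = 2!·6!·0!/9! = 1/252; Racah Σ t=1..1: t=1:−1/720 = -1/720; ⇒ 3j(4 1 3; 3 0 -3)² = 1/36, sgn -1
I_A²/I_B² = (1/12)/(1/36) = 3/1

3/1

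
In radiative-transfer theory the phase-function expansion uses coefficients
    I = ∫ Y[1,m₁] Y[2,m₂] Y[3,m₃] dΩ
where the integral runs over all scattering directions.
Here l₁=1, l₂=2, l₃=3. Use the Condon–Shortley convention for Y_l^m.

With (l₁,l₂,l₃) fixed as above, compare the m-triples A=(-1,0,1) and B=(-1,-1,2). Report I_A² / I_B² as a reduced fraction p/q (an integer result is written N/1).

3/5

l's match ⇒ only the (l;m) 3-j factors differ between A and B.
A: triangle coeff Δ(1,2,3) = 1/105; Σ_t [0,0]: t=0:+1/8 = 1/8; (3j)²=2/35 [(1 2 3; -1 0 1)], sign=+1
B: triangle coeff Δ(1,2,3) = 1/105; Σ_t [0,0]: t=0:+1/12 = 1/12; (3j)²=2/21 [(1 2 3; -1 -1 2)], sign=-1
I_A²/I_B² = (2/35)/(2/21) = 3/5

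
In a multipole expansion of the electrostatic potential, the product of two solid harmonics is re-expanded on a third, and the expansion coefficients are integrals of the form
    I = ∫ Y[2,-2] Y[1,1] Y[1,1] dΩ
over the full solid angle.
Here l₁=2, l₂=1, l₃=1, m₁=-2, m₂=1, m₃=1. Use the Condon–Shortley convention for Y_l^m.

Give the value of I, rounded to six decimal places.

Rules hold: Σm=0, L=4 even, 1≤1≤3.
N = 5·3·3 = 45
Δ = 2!·2!·0!/5! = 1/30
Racah Σ t=1..1: t=1:−1/1 = -1/1
⇒ 3j(2 1 1; 0 0 0)² = 2/15, sgn +1
Racah Σ t=2..2: t=2:+1/4 = 1/4
⇒ 3j(2 1 1; -2 1 1)² = 1/5, sgn +1
4πI² = N·(3j₀)²·(3jₘ)² = 6/5
I = +1·√(1.2/4π) = 0.30901936

0.309019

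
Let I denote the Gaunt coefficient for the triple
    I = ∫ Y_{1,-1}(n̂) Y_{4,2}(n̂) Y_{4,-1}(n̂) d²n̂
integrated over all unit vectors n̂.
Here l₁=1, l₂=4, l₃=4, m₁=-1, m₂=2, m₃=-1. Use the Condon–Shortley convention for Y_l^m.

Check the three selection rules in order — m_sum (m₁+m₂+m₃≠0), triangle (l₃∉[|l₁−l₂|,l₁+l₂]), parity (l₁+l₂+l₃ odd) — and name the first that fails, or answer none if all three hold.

m₁+m₂+m₃ = -1 + 2 − 1 = 0  ✓
triangle: |1−4|=3 ≤ l₃=4 ≤ 1+4=5  ✓
parity: l₁+l₂+l₃ = 9 is odd  ✗

parity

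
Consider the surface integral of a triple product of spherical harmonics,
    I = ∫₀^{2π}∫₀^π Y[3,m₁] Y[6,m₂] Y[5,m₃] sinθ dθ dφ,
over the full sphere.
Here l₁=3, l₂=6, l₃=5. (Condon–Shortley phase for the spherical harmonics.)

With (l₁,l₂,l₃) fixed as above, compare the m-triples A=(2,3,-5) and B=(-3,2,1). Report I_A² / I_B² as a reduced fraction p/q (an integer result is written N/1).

9/35

l's match ⇒ only the (l;m) 3-j factors differ between A and B.
A: triangle coeff Δ(3,6,5) = 1/675675; Σ_t [1,1]: t=1:−1/483840 = -1/483840; (3j)²=6/1001 [(3 6 5; 2 3 -5)], sign=-1
B: triangle coeff Δ(3,6,5) = 1/675675; Σ_t [4,4]: t=4:+1/27648 = 1/27648; (3j)²=10/429 [(3 6 5; -3 2 1)], sign=+1
I_A²/I_B² = (6/1001)/(10/429) = 9/35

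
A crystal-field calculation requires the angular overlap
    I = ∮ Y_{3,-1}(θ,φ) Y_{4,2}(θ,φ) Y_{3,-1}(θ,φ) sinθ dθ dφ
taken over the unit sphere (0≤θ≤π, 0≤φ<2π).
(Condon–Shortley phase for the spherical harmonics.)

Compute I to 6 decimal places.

Rules hold: Σm=0, L=10 even, 1≤3≤7.
N = 7·9·7 = 441
Δ = 4!·2!·4!/11! = 1/34650
Racah Σ t=1..3: t=1:−1/72 t=2:+1/16 t=3:−1/72 = 5/144
⇒ 3j(3 4 3; 0 0 0)² = 2/77, sgn -1
Racah Σ t=2..4: t=2:+1/192 t=3:−1/36 t=4:+1/192 = -5/288
⇒ 3j(3 4 3; -1 2 -1)² = 20/693, sgn -1
4πI² = N·(3j₀)²·(3jₘ)² = 40/121
I = +1·√(0.330579/4π) = 0.16219310

0.162193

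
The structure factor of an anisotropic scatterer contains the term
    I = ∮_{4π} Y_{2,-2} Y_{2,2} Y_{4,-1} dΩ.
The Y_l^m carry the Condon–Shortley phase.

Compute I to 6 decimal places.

0.000000

-2 + 2 − 1 = -1 ≠ 0: azimuthal integral kills it; I = 0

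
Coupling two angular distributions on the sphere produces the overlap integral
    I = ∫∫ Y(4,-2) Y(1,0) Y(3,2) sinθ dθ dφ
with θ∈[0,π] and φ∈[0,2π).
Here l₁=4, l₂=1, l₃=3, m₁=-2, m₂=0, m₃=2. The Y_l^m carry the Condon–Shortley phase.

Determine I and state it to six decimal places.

Rules hold: Σm=0, L=8 even, 3≤3≤5.
N = 9·3·7 = 189
Δ = 2!·6!·0!/9! = 1/252
Racah Σ t=1..1: t=1:−1/36 = -1/36
⇒ 3j(4 1 3; 0 0 0)² = 4/63, sgn +1
Racah Σ t=1..1: t=1:−1/120 = -1/120
⇒ 3j(4 1 3; -2 0 2)² = 1/21, sgn +1
4πI² = N·(3j₀)²·(3jₘ)² = 4/7
I = +1·√(0.571429/4π) = 0.21324362

0.213244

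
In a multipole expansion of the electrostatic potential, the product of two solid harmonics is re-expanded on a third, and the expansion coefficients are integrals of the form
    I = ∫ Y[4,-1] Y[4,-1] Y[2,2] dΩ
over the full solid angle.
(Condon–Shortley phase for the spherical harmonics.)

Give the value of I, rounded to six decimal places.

m-sum 0 ✓  L=10 even ✓  0≤2≤8 ✓
Π(2lᵢ+1) = 9×9×5 = 405
triangle coeff Δ(4,4,2) = 1/13860
Σ_t [2,4]: t=2:+1/192 t=3:−1/36 t=4:+1/192 = -5/288
(3j)²=20/693 [(4 4 2; 0 0 0)], sign=-1
Σ_t [3,3]: t=3:−1/144 = -1/144
(3j)²=10/231 [(4 4 2; -1 -1 2)], sign=-1
⇒ 4πI² = 3000/5929
I = (+1)√(3000/5929/(4π)) = 0.20066192

0.200662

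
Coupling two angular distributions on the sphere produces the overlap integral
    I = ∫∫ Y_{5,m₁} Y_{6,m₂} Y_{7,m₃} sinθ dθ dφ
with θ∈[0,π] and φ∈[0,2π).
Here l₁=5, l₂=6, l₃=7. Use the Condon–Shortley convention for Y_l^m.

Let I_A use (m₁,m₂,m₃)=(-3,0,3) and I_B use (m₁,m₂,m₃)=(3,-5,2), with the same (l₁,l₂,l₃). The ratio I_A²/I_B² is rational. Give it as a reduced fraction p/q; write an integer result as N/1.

63/88

Same 5,6,7: normalisation and zero-m 3j drop out of the ratio.
A: Δ: 4! 6! 8! / 19! → 1/174594420; sum: t=2:+1/1658880 t=3:−1/518400 t=4:+1/1658880 = -1/1382400; 3j²(5 6 7; -3 0 3) = Δ·Π!·Σ² = 504/46189  (sign -1)
B: Δ: 4! 6! 8! / 19! → 1/174594420; sum: t=0:+1/5806080 t=1:−1/29030400 = 1/7257600; 3j²(5 6 7; 3 -5 2) = Δ·Π!·Σ² = 64/4199  (sign -1)
I_A²/I_B² = (504/46189)/(64/4199) = 63/88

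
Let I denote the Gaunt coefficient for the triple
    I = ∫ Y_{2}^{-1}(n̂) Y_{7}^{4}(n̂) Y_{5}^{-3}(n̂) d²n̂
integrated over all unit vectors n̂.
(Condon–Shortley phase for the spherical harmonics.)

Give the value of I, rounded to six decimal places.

0.252127

Rules hold: Σm=0, L=14 even, 5≤5≤9.
N = 5·15·11 = 825
Δ = 4!·0!·10!/15! = 1/15015
Racah Σ t=2..2: t=2:+1/57600 = 1/57600
⇒ 3j(2 7 5; 0 0 0)² = 21/715, sgn -1
Racah Σ t=3..3: t=3:−1/483840 = -1/483840
⇒ 3j(2 7 5; -1 4 -3)² = 3/91, sgn -1
4πI² = N·(3j₀)²·(3jₘ)² = 135/169
I = +1·√(0.798817/4π) = 0.25212656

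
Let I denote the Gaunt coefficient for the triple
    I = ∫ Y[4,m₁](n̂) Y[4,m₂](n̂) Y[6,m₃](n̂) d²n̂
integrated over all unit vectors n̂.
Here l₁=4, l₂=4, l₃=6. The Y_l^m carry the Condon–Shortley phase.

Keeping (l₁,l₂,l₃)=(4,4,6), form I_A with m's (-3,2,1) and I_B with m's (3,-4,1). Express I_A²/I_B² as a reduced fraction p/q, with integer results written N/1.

169/28

Shared (l₁,l₂,l₃)=(4,4,6): N and (l;000)² cancel in I_A²/I_B².
A: Δ = 2!·6!·6!/15! = 1/1261260; Racah Σ t=1..2: t=1:−1/86400 t=2:+1/11520 = 13/172800; ⇒ 3j(4 4 6; -3 2 1)² = 13/660, sgn -1
B: Δ = 2!·6!·6!/15! = 1/1261260; Racah Σ t=0..0: t=0:+1/172800 = 1/172800; ⇒ 3j(4 4 6; 3 -4 1)² = 7/2145, sgn -1
I_A²/I_B² = (13/660)/(7/2145) = 169/28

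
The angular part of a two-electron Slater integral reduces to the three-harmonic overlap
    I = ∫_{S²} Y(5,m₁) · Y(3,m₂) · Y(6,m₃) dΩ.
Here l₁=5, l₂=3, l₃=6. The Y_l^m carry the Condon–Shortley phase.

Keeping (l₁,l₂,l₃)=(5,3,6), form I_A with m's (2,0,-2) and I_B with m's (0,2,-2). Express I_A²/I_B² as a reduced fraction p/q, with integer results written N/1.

Shared (l₁,l₂,l₃)=(5,3,6): N and (l;000)² cancel in I_A²/I_B².
A: Δ = 2!·8!·4!/15! = 1/675675; Racah Σ t=0..2: t=0:+1/8640 t=1:−1/5760 t=2:+1/60480 = -1/24192; ⇒ 3j(5 3 6; 2 0 -2)² = 8/3003, sgn -1
B: Δ = 2!·8!·4!/15! = 1/675675; Racah Σ t=1..2: t=1:−1/13824 t=2:+1/8640 = 1/23040; ⇒ 3j(5 3 6; 0 2 -2)² = 2/429, sgn +1
I_A²/I_B² = (8/3003)/(2/429) = 4/7

4/7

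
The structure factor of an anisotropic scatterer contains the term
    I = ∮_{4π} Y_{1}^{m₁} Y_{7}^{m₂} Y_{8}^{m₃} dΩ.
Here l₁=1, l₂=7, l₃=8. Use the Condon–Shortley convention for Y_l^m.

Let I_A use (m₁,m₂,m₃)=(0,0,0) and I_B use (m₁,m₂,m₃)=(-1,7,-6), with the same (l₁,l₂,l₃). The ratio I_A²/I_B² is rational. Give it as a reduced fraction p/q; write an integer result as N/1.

64/1

Same 1,7,8: normalisation and zero-m 3j drop out of the ratio.
A: Δ: 0! 2! 14! / 17! → 1/2040; sum: t=0:+1/25401600 = 1/25401600; 3j²(1 7 8; 0 0 0) = Δ·Π!·Σ² = 8/255  (sign +1)
B: Δ: 0! 2! 14! / 17! → 1/2040; sum: t=0:+1/174356582400 = 1/174356582400; 3j²(1 7 8; -1 7 -6) = Δ·Π!·Σ² = 1/2040  (sign +1)
I_A²/I_B² = (8/255)/(1/2040) = 64/1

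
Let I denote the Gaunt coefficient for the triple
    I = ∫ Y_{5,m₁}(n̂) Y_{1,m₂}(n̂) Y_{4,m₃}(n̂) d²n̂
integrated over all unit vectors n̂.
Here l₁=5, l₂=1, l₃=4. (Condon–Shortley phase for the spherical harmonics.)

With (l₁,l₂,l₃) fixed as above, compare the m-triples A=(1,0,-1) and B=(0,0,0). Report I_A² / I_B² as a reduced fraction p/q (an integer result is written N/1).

Shared (l₁,l₂,l₃)=(5,1,4): N and (l;000)² cancel in I_A²/I_B².
A: Δ = 2!·8!·0!/11! = 1/495; Racah Σ t=1..1: t=1:−1/720 = -1/720; ⇒ 3j(5 1 4; 1 0 -1)² = 8/165, sgn +1
B: Δ = 2!·8!·0!/11! = 1/495; Racah Σ t=1..1: t=1:−1/576 = -1/576; ⇒ 3j(5 1 4; 0 0 0)² = 5/99, sgn -1
I_A²/I_B² = (8/165)/(5/99) = 24/25

24/25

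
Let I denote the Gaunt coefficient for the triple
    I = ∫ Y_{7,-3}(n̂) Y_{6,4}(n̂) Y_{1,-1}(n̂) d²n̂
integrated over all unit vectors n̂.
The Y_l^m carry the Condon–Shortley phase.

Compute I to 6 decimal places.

Rules hold: Σm=0, L=14 even, 1≤1≤13.
N = 15·13·3 = 585
Δ = 12!·2!·0!/15! = 1/1365
Racah Σ t=6..6: t=6:+1/518400 = 1/518400
⇒ 3j(7 6 1; 0 0 0)² = 7/195, sgn -1
Racah Σ t=10..10: t=10:+1/14515200 = 1/14515200
⇒ 3j(7 6 1; -3 4 -1)² = 2/455, sgn +1
4πI² = N·(3j₀)²·(3jₘ)² = 6/65
I = -1·√(0.0923077/4π) = -0.08570655

-0.085707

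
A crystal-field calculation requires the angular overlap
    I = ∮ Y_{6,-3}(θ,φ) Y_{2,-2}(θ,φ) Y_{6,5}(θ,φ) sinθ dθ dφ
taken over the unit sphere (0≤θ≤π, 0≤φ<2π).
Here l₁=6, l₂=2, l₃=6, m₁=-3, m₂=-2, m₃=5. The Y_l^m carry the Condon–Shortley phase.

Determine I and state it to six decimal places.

Checks pass: Σm=0; 14 even; l₃=6∈[4,8].
(2·6+1)(2·2+1)(2·6+1) = 845
Δ: 2! 10! 2! / 15! → 1/90090
sum: t=0:+1/69120 t=1:−1/14400 t=2:+1/69120 = -7/172800
3j²(6 2 6; 0 0 0) = Δ·Π!·Σ² = 14/715  (sign -1)
sum: t=0:+1/1451520 = 1/1451520
3j²(6 2 6; -3 -2 5) = Δ·Π!·Σ² = 1/91  (sign -1)
combine: 4πI² = 845·14/715·1/91 = 2/11
take √, sign +1: I = 0.12028562

0.120286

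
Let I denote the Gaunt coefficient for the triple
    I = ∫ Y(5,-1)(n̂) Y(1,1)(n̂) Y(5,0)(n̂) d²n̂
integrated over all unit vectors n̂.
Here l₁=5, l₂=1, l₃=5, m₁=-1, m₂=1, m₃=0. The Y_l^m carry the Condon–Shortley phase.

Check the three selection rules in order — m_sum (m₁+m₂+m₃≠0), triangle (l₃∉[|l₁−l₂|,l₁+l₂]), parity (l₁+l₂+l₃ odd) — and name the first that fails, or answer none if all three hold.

parity

m₁+m₂+m₃ = -1 + 1 + 0 = 0  ✓
triangle: |5−1|=4 ≤ l₃=5 ≤ 5+1=6  ✓
parity: l₁+l₂+l₃ = 11 is odd  ✗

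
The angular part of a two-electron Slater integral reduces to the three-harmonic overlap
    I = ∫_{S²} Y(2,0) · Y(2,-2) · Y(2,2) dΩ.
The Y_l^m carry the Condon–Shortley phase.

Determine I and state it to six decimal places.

-0.180224

Rules hold: Σm=0, L=6 even, 0≤2≤4.
N = 5·5·5 = 125
Δ = 2!·2!·2!/7! = 1/630
Racah Σ t=0..2: t=0:+1/8 t=1:−1/1 t=2:+1/8 = -3/4
⇒ 3j(2 2 2; 0 0 0)² = 2/35, sgn -1
Racah Σ t=0..0: t=0:+1/8 = 1/8
⇒ 3j(2 2 2; 0 -2 2)² = 2/35, sgn +1
4πI² = N·(3j₀)²·(3jₘ)² = 20/49
I = -1·√(0.408163/4π) = -0.18022375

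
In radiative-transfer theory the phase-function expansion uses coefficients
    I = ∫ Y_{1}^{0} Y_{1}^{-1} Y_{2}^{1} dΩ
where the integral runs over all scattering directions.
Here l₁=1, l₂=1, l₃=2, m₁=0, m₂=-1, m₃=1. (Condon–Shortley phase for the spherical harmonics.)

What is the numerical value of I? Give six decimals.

m-sum 0 ✓  L=4 even ✓  0≤2≤2 ✓
Π(2lᵢ+1) = 3×3×5 = 45
triangle coeff Δ(1,1,2) = 1/30
Σ_t [0,0]: t=0:+1/1 = 1/1
(3j)²=2/15 [(1 1 2; 0 0 0)], sign=+1
Σ_t [0,0]: t=0:+1/2 = 1/2
(3j)²=1/10 [(1 1 2; 0 -1 1)], sign=-1
⇒ 4πI² = 3/5
I = (-1)√(3/5/(4π)) = -0.21850969

-0.218510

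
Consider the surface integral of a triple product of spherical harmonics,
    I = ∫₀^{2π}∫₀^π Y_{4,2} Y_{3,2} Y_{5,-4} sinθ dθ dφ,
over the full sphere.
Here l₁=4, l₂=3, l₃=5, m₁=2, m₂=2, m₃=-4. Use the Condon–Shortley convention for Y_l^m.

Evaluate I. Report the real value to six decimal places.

Rules hold: Σm=0, L=12 even, 1≤5≤7.
N = 9·7·11 = 693
Δ = 2!·6!·4!/13! = 1/180180
Racah Σ t=0..2: t=0:+1/576 t=1:−1/144 t=2:+1/576 = -1/288
⇒ 3j(4 3 5; 0 0 0)² = 20/1001, sgn +1
Racah Σ t=1..2: t=1:−1/2880 t=2:+1/8640 = -1/4320
⇒ 3j(4 3 5; 2 2 -4)² = 8/429, sgn +1
4πI² = N·(3j₀)²·(3jₘ)² = 480/1859
I = +1·√(0.258203/4π) = 0.14334284

0.143343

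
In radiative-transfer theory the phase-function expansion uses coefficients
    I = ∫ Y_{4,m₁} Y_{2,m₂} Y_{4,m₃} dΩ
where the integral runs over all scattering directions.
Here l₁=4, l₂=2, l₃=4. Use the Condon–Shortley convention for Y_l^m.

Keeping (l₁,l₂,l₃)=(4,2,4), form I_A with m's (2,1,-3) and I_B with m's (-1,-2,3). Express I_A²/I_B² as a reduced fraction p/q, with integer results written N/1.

Shared (l₁,l₂,l₃)=(4,2,4): N and (l;000)² cancel in I_A²/I_B².
A: Δ = 2!·6!·2!/11! = 1/13860; Racah Σ t=1..2: t=1:−1/240 t=2:+1/1440 = -1/288; ⇒ 3j(4 2 4; 2 1 -3)² = 5/132, sgn +1
B: Δ = 2!·6!·2!/11! = 1/13860; Racah Σ t=0..0: t=0:+1/480 = 1/480; ⇒ 3j(4 2 4; -1 -2 3)² = 3/110, sgn -1
I_A²/I_B² = (5/132)/(3/110) = 25/18

25/18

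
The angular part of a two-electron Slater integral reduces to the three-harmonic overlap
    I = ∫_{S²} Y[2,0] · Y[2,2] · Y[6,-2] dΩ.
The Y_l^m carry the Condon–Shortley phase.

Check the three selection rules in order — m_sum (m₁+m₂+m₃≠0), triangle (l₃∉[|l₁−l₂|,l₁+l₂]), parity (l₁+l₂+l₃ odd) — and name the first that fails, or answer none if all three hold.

azimuthal sum: 0 + 2 − 2 = 0  ✓
0 ≤ 6 ≤ 4 (triangle on l)  ✗
L = 2 + 2 + 6 = 10 (even)

triangle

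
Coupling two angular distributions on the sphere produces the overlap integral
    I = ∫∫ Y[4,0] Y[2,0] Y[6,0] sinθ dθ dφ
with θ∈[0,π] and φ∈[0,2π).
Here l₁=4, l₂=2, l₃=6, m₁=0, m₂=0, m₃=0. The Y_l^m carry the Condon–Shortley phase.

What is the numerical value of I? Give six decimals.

0.238565

Checks pass: Σm=0; 12 even; l₃=6∈[2,6].
(2·4+1)(2·2+1)(2·6+1) = 585
Δ: 0! 8! 4! / 13! → 1/6435
sum: t=0:+1/2304 = 1/2304
3j²(4 2 6; 0 0 0) = Δ·Π!·Σ² = 5/143  (sign +1)
(m-triple is (0,0,0) — same symbol as above.)
combine: 4πI² = 585·5/143·5/143 = 1125/1573
take √, sign +1: I = 0.23856513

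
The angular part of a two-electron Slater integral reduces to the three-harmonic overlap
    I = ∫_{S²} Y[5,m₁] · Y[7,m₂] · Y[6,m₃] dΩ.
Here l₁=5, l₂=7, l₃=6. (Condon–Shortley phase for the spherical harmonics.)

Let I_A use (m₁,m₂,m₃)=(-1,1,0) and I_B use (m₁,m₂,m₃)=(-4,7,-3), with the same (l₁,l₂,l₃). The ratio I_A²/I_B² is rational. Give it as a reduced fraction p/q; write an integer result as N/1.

l's match ⇒ only the (l;m) 3-j factors differ between A and B.
A: triangle coeff Δ(5,7,6) = 1/174594420; Σ_t [2,6]: t=2:+1/1658880 t=3:−1/155520 t=4:+1/110592 t=5:−1/518400 t=6:+1/24883200 = 11/8294400; (3j)²=11/4199 [(5 7 6; -1 1 0)], sign=+1
B: triangle coeff Δ(5,7,6) = 1/174594420; Σ_t [6,6]: t=6:+1/174182400 = 1/174182400; (3j)²=21/1615 [(5 7 6; -4 7 -3)], sign=-1
I_A²/I_B² = (11/4199)/(21/1615) = 55/273

55/273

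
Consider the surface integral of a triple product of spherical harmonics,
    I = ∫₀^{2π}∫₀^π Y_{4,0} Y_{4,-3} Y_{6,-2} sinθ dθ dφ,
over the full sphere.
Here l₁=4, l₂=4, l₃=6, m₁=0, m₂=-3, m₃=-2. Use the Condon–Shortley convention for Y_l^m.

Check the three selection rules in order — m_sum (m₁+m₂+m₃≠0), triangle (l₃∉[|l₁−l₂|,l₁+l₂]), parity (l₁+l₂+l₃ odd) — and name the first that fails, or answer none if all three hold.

m_sum

azimuthal sum: 0 − 3 − 2 = -5  ✗
0 ≤ 6 ≤ 8 (triangle on l)
L = 4 + 4 + 6 = 14 (even)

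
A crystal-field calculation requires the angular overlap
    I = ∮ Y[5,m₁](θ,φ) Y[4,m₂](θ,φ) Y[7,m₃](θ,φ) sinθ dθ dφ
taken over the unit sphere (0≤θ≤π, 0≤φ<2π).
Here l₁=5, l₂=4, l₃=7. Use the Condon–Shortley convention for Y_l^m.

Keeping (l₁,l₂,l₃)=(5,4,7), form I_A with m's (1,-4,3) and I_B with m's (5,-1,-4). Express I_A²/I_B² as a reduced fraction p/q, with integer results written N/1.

Same 5,4,7: normalisation and zero-m 3j drop out of the ratio.
A: Δ: 2! 8! 6! / 17! → 1/6126120; sum: t=0:+1/829440 = 1/829440; 3j²(5 4 7; 1 -4 3) = Δ·Π!·Σ² = 35/2431  (sign +1)
B: Δ: 2! 8! 6! / 17! → 1/6126120; sum: t=0:+1/2903040 = 1/2903040; 3j²(5 4 7; 5 -1 -4) = Δ·Π!·Σ² = 75/6188  (sign -1)
I_A²/I_B² = (35/2431)/(75/6188) = 196/165

196/165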